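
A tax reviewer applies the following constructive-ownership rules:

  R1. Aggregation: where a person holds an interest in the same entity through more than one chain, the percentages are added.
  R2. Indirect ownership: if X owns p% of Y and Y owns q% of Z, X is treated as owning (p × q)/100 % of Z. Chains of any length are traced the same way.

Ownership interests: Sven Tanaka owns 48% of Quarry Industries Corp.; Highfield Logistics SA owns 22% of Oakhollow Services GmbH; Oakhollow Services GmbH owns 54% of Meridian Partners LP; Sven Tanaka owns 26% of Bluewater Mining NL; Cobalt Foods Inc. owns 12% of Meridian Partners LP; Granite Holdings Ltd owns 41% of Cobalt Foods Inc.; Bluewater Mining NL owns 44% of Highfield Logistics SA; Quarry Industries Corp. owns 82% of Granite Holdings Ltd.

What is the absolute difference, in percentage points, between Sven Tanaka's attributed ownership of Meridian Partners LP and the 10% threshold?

Chain via Quarry Industries Corp. → Granite Holdings Ltd → Cobalt Foods Inc. (R2): 48% × 82% × 41% × 12% = 1.936512% of Meridian Partners LP.
Chain via Bluewater Mining NL → Highfield Logistics SA → Oakhollow Services GmbH (R2): 26% × 44% × 22% × 54% = 1.359072% of Meridian Partners LP.
Aggregating (R1): 1.936512% + 1.359072% = 3.295584%.
3.295584% falls short of the 10% threshold by 6.704416 percentage points.

6.704416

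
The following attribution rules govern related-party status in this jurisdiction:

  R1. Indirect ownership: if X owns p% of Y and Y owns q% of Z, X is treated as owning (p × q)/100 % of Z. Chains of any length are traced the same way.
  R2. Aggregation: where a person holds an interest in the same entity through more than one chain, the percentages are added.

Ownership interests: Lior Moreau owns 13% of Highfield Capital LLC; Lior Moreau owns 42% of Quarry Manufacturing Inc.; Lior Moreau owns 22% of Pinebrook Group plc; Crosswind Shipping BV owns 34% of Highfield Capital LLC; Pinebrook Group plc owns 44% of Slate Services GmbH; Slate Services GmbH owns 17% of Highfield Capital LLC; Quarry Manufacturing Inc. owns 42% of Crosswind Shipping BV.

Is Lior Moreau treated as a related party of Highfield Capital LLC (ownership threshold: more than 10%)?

Chain via Quarry Manufacturing Inc. → Crosswind Shipping BV (R1): 42% × 42% × 34% = 5.9976% of Highfield Capital LLC.
Chain via Pinebrook Group plc → Slate Services GmbH (R1): 22% × 44% × 17% = 1.6456% of Highfield Capital LLC.
Direct interest in Highfield Capital LLC: 13%.
Aggregating (R2): 5.9976% + 1.6456% + 13% = 20.6432%.
20.6432% exceeds the 10% threshold, so Lior is a related party to Highfield Capital LLC.

Yes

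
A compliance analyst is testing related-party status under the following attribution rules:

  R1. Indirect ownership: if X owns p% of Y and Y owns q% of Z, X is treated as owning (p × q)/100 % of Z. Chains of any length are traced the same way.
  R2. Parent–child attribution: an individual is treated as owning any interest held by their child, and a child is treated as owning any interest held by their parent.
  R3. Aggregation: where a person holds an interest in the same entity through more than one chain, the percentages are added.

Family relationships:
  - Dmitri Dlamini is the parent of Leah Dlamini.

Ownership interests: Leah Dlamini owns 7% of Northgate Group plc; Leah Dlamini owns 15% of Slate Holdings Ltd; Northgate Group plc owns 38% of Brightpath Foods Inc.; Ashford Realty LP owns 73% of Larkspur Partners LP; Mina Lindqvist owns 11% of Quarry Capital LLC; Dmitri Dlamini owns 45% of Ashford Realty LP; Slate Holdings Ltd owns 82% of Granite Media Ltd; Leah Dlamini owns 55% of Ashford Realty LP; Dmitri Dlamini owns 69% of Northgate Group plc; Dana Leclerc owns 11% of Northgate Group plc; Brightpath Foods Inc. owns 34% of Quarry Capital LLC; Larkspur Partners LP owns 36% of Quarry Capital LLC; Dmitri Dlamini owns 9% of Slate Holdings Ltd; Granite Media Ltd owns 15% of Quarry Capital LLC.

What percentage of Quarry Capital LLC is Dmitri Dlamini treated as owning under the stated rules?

39.0512%

By parent–child attribution (R2), Dmitri Dlamini is treated as also owning Leah Dlamini's interest in Northgate Group plc, giving 69% + 7% = 76%.
By parent–child attribution (R2), Dmitri Dlamini is treated as also owning Leah Dlamini's interest in Ashford Realty LP, giving 45% + 55% = 100%.
By parent–child attribution (R2), Dmitri Dlamini is treated as also owning Leah Dlamini's interest in Slate Holdings Ltd, giving 9% + 15% = 24%.
Chain via Northgate Group plc → Brightpath Foods Inc. (R1): 76% × 38% × 34% = 9.8192% of Quarry Capital LLC.
Chain via Ashford Realty LP → Larkspur Partners LP (R1): 100% × 73% × 36% = 26.28% of Quarry Capital LLC.
Chain via Slate Holdings Ltd → Granite Media Ltd (R1): 24% × 82% × 15% = 2.952% of Quarry Capital LLC.
Aggregating (R3): 9.8192% + 26.28% + 2.952% = 39.0512%.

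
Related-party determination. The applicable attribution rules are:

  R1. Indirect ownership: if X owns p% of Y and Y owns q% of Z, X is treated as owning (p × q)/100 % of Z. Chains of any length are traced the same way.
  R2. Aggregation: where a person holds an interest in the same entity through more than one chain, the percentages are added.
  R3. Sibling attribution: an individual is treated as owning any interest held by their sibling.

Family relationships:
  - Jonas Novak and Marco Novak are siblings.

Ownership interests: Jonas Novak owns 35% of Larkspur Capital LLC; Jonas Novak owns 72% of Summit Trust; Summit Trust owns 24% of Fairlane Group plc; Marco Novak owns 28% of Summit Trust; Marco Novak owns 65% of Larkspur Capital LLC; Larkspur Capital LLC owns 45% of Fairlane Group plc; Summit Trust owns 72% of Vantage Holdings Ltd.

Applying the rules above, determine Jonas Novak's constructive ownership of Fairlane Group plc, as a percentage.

69%

By sibling attribution (R3), Jonas Novak is treated as also owning Marco Novak's interest in Larkspur Capital LLC, giving 35% + 65% = 100%.
By sibling attribution (R3), Jonas Novak is treated as also owning Marco Novak's interest in Summit Trust, giving 72% + 28% = 100%.
Chain via Larkspur Capital LLC (R1): 100% × 45% = 45% of Fairlane Group plc.
Chain via Summit Trust (R1): 100% × 24% = 24% of Fairlane Group plc.
Aggregating (R2): 45% + 24% = 69%.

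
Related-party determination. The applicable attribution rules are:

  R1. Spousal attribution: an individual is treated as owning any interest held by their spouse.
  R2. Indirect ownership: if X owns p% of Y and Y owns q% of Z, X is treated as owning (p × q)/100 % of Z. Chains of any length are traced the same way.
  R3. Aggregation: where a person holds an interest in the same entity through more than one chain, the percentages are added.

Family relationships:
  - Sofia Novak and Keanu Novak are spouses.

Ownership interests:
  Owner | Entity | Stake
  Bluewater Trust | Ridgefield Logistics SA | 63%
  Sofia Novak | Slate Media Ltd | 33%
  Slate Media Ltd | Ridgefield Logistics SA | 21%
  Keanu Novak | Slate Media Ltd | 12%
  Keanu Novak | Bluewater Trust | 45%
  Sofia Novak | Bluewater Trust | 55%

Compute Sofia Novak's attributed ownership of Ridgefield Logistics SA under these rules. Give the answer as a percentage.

72.45%

By spousal attribution (R1), Sofia Novak is treated as also owning Keanu Novak's interest in Slate Media Ltd, giving 33% + 12% = 45%.
By spousal attribution (R1), Sofia Novak is treated as also owning Keanu Novak's interest in Bluewater Trust, giving 55% + 45% = 100%.
Chain via Slate Media Ltd (R2): 45% × 21% = 9.45% of Ridgefield Logistics SA.
Chain via Bluewater Trust (R2): 100% × 63% = 63% of Ridgefield Logistics SA.
Aggregating (R3): 9.45% + 63% = 72.45%.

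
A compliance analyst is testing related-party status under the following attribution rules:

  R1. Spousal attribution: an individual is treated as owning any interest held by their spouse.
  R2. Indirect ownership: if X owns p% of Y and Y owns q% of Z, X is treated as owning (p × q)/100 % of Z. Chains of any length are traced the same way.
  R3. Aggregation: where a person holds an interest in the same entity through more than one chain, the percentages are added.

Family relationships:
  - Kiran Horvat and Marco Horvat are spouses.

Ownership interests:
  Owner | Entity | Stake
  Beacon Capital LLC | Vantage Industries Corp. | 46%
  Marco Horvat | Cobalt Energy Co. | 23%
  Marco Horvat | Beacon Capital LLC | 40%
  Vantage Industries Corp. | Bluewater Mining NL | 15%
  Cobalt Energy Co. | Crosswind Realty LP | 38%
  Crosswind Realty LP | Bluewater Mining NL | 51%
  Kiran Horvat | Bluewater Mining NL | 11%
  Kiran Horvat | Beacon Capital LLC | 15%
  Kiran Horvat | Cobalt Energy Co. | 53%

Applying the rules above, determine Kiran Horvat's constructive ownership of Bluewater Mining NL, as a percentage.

By spousal attribution (R1), Kiran Horvat is treated as also owning Marco Horvat's interest in Beacon Capital LLC, giving 15% + 40% = 55%.
By spousal attribution (R1), Kiran Horvat is treated as also owning Marco Horvat's interest in Cobalt Energy Co, giving 53% + 23% = 76%.
Chain via Beacon Capital LLC → Vantage Industries Corp. (R2): 55% × 46% × 15% = 3.795% of Bluewater Mining NL.
Chain via Cobalt Energy Co. → Crosswind Realty LP (R2): 76% × 38% × 51% = 14.7288% of Bluewater Mining NL.
Direct interest in Bluewater Mining NL: 11%.
Aggregating (R3): 3.795% + 14.7288% + 11% = 29.5238%.

29.5238%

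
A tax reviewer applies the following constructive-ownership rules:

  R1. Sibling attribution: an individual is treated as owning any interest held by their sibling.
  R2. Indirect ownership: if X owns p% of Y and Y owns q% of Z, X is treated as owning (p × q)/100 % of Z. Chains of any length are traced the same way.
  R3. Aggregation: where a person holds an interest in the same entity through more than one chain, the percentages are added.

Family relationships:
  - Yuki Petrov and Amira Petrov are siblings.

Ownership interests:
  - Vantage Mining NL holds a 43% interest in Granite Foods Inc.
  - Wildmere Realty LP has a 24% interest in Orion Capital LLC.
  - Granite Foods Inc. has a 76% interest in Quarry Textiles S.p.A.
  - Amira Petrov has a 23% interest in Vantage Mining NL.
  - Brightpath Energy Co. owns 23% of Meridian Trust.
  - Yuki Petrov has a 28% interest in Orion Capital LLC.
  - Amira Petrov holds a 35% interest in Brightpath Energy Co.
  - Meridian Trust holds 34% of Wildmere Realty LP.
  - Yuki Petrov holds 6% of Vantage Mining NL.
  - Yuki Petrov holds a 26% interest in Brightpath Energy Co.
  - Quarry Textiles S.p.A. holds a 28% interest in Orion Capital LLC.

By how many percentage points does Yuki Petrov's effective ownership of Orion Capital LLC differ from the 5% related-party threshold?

26.798464

By sibling attribution (R1), Yuki Petrov is treated as also owning Amira Petrov's interest in Vantage Mining NL, giving 6% + 23% = 29%.
By sibling attribution (R1), Yuki Petrov is treated as also owning Amira Petrov's interest in Brightpath Energy Co, giving 26% + 35% = 61%.
Chain via Vantage Mining NL → Granite Foods Inc. → Quarry Textiles S.p.A. (R2): 29% × 43% × 76% × 28% = 2.653616% of Orion Capital LLC.
Chain via Brightpath Energy Co. → Meridian Trust → Wildmere Realty LP (R2): 61% × 23% × 34% × 24% = 1.144848% of Orion Capital LLC.
Direct interest in Orion Capital LLC: 28%.
Aggregating (R3): 2.653616% + 1.144848% + 28% = 31.798464%.
31.798464% exceeds the 5% threshold by 26.798464 percentage points.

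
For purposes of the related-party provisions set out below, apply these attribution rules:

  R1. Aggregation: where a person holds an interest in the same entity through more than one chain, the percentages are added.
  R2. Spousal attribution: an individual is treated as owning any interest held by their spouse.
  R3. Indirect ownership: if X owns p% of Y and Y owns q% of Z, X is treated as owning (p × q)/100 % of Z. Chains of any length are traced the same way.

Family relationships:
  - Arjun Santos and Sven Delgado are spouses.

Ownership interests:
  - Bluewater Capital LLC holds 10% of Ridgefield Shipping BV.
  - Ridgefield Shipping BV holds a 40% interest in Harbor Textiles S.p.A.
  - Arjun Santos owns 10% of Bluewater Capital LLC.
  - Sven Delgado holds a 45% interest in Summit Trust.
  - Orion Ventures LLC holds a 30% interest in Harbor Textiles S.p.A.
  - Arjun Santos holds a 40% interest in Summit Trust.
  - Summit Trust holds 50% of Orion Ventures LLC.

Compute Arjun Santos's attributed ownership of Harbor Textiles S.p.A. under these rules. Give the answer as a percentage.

13.15%

By spousal attribution (R2), Arjun Santos is treated as also owning Sven Delgado's interest in Summit Trust, giving 40% + 45% = 85%.
Chain via Bluewater Capital LLC → Ridgefield Shipping BV (R3): 10% × 10% × 40% = 0.4% of Harbor Textiles S.p.A.
Chain via Summit Trust → Orion Ventures LLC (R3): 85% × 50% × 30% = 12.75% of Harbor Textiles S.p.A.
Aggregating (R1): 0.4% + 12.75% = 13.15%.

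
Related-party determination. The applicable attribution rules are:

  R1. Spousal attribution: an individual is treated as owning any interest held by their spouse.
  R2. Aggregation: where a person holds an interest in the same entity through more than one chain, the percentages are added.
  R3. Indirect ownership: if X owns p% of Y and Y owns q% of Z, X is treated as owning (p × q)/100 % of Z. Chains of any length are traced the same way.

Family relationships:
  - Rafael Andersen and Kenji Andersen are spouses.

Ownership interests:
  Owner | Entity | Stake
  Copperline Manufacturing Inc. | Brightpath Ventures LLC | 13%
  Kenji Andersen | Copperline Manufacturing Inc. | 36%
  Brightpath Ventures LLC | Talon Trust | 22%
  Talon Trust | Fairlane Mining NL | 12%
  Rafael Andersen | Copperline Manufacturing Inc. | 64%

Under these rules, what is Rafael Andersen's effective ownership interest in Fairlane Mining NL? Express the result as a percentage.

By spousal attribution (R1), Rafael Andersen is treated as also owning Kenji Andersen's interest in Copperline Manufacturing Inc, giving 64% + 36% = 100%.
Chain via Copperline Manufacturing Inc. → Brightpath Ventures LLC → Talon Trust (R3): 100% × 13% × 22% × 12% = 0.3432% of Fairlane Mining NL.

0.3432%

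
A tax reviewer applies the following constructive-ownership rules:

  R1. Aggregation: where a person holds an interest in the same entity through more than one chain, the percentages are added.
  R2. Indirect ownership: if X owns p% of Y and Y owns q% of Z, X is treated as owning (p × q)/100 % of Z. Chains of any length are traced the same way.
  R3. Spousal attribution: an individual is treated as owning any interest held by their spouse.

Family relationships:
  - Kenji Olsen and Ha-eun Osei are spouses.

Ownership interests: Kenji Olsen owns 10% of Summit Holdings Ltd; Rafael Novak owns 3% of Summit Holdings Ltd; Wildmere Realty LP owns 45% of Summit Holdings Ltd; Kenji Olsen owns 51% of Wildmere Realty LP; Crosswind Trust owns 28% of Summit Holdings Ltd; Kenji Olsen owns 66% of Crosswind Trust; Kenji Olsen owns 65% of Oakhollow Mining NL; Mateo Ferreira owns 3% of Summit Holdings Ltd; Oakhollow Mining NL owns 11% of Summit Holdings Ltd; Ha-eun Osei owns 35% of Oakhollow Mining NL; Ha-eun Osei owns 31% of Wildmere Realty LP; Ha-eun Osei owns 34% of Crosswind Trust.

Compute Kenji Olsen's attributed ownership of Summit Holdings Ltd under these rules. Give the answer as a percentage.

By spousal attribution (R3), Kenji Olsen is treated as also owning Ha-eun Osei's interest in Wildmere Realty LP, giving 51% + 31% = 82%.
By spousal attribution (R3), Kenji Olsen is treated as also owning Ha-eun Osei's interest in Oakhollow Mining NL, giving 65% + 35% = 100%.
By spousal attribution (R3), Kenji Olsen is treated as also owning Ha-eun Osei's interest in Crosswind Trust, giving 66% + 34% = 100%.
Chain via Wildmere Realty LP (R2): 82% × 45% = 36.9% of Summit Holdings Ltd.
Chain via Oakhollow Mining NL (R2): 100% × 11% = 11% of Summit Holdings Ltd.
Chain via Crosswind Trust (R2): 100% × 28% = 28% of Summit Holdings Ltd.
Direct interest in Summit Holdings Ltd: 10%.
Aggregating (R1): 36.9% + 11% + 28% + 10% = 85.9%.

85.9%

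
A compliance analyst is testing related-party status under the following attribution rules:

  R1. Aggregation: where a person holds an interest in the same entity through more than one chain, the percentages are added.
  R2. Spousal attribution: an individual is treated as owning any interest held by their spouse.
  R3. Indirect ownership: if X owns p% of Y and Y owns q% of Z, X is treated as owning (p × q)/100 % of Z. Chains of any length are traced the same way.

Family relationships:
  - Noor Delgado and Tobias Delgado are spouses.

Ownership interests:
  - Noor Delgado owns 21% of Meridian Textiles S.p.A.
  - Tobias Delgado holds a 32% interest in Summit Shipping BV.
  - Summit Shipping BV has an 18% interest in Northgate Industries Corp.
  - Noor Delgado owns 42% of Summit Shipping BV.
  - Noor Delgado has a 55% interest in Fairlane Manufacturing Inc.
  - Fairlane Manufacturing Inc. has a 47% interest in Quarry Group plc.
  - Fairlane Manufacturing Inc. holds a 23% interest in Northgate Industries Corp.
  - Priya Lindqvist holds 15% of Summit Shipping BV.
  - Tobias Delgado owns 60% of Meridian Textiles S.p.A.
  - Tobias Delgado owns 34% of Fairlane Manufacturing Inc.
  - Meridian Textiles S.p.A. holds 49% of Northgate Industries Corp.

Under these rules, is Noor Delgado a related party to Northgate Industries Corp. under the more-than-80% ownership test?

By spousal attribution (R2), Noor Delgado is treated as also owning Tobias Delgado's interest in Meridian Textiles S.p.A, giving 21% + 60% = 81%.
By spousal attribution (R2), Noor Delgado is treated as also owning Tobias Delgado's interest in Summit Shipping BV, giving 42% + 32% = 74%.
By spousal attribution (R2), Noor Delgado is treated as also owning Tobias Delgado's interest in Fairlane Manufacturing Inc, giving 55% + 34% = 89%.
Chain via Meridian Textiles S.p.A. (R3): 81% × 49% = 39.69% of Northgate Industries Corp.
Chain via Summit Shipping BV (R3): 74% × 18% = 13.32% of Northgate Industries Corp.
Chain via Fairlane Manufacturing Inc. (R3): 89% × 23% = 20.47% of Northgate Industries Corp.
Aggregating (R1): 39.69% + 13.32% + 20.47% = 73.48%.
73.48% does not exceed the 80% threshold, so Noor is not a related party to Northgate Industries Corp.

No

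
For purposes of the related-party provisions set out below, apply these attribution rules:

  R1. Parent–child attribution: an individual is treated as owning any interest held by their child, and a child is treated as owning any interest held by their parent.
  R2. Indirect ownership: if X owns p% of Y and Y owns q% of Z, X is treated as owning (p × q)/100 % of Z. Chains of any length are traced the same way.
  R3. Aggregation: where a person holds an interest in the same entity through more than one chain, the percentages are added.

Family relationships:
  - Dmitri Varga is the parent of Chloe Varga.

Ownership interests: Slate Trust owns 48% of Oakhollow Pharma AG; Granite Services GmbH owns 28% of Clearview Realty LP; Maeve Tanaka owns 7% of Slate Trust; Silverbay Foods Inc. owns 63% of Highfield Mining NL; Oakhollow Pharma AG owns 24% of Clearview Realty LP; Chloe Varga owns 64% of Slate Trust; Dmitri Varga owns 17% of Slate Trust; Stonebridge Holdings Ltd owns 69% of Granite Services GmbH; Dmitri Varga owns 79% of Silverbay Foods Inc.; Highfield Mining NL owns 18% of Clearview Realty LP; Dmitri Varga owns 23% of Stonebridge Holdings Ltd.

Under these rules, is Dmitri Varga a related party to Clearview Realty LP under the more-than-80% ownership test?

No

By parent–child attribution (R1), Dmitri Varga is treated as also owning Chloe Varga's interest in Slate Trust, giving 17% + 64% = 81%.
Chain via Slate Trust → Oakhollow Pharma AG (R2): 81% × 48% × 24% = 9.3312% of Clearview Realty LP.
Chain via Stonebridge Holdings Ltd → Granite Services GmbH (R2): 23% × 69% × 28% = 4.4436% of Clearview Realty LP.
Chain via Silverbay Foods Inc. → Highfield Mining NL (R2): 79% × 63% × 18% = 8.9586% of Clearview Realty LP.
Aggregating (R3): 9.3312% + 4.4436% + 8.9586% = 22.7334%.
22.7334% does not exceed the 80% threshold, so Dmitri is not a related party to Clearview Realty LP.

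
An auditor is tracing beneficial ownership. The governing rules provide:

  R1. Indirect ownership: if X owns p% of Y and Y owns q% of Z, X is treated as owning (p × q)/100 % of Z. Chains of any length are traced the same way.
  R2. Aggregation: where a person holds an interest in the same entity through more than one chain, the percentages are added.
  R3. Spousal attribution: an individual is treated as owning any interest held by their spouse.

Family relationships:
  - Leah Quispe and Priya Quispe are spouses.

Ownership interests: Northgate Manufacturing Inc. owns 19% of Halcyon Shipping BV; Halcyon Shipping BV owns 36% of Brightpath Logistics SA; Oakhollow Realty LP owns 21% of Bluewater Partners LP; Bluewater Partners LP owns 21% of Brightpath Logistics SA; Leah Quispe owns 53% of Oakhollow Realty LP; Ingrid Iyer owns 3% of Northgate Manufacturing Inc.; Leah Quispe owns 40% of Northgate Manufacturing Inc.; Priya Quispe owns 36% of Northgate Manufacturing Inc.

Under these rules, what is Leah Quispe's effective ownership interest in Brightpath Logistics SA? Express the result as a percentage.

By spousal attribution (R3), Leah Quispe is treated as also owning Priya Quispe's interest in Northgate Manufacturing Inc, giving 40% + 36% = 76%.
Chain via Northgate Manufacturing Inc. → Halcyon Shipping BV (R1): 76% × 19% × 36% = 5.1984% of Brightpath Logistics SA.
Chain via Oakhollow Realty LP → Bluewater Partners LP (R1): 53% × 21% × 21% = 2.3373% of Brightpath Logistics SA.
Aggregating (R2): 5.1984% + 2.3373% = 7.5357%.

7.5357%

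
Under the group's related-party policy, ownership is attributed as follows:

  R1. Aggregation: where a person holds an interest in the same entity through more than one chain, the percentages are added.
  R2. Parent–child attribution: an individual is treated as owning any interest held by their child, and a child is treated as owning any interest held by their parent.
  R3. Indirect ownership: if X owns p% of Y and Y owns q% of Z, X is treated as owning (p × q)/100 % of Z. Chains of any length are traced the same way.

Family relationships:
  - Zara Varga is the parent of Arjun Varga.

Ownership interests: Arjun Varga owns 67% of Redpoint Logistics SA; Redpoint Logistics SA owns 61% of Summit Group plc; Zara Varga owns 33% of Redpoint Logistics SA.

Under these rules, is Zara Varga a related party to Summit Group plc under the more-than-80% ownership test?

No

By parent–child attribution (R2), Zara Varga is treated as also owning Arjun Varga's interest in Redpoint Logistics SA, giving 33% + 67% = 100%.
Chain via Redpoint Logistics SA (R3): 100% × 61% = 61% of Summit Group plc.
61% does not exceed the 80% threshold, so Zara is not a related party to Summit Group plc.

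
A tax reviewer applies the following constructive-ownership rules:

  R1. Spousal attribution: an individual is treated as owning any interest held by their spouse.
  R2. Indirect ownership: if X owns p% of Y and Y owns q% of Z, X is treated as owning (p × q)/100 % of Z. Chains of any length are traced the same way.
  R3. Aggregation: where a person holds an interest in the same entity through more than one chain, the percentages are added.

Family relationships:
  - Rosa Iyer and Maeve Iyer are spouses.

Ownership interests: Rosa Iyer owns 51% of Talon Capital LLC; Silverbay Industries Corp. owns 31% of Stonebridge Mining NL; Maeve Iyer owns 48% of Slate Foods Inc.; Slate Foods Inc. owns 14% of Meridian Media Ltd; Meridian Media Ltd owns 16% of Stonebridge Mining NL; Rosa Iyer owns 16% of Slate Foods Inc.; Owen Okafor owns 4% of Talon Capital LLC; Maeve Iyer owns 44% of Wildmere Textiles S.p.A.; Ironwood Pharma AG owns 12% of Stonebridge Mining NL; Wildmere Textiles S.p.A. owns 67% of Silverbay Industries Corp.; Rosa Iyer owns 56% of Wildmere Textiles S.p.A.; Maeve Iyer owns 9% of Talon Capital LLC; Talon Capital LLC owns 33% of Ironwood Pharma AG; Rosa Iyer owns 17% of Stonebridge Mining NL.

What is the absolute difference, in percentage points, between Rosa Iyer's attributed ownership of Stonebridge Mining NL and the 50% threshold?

By spousal attribution (R1), Rosa Iyer is treated as also owning Maeve Iyer's interest in Wildmere Textiles S.p.A, giving 56% + 44% = 100%.
By spousal attribution (R1), Rosa Iyer is treated as also owning Maeve Iyer's interest in Talon Capital LLC, giving 51% + 9% = 60%.
By spousal attribution (R1), Rosa Iyer is treated as also owning Maeve Iyer's interest in Slate Foods Inc, giving 16% + 48% = 64%.
Chain via Wildmere Textiles S.p.A. → Silverbay Industries Corp. (R2): 100% × 67% × 31% = 20.77% of Stonebridge Mining NL.
Chain via Talon Capital LLC → Ironwood Pharma AG (R2): 60% × 33% × 12% = 2.376% of Stonebridge Mining NL.
Chain via Slate Foods Inc. → Meridian Media Ltd (R2): 64% × 14% × 16% = 1.4336% of Stonebridge Mining NL.
Direct interest in Stonebridge Mining NL: 17%.
Aggregating (R3): 20.77% + 2.376% + 1.4336% + 17% = 41.5796%.
41.5796% falls short of the 50% threshold by 8.4204 percentage points.

8.4204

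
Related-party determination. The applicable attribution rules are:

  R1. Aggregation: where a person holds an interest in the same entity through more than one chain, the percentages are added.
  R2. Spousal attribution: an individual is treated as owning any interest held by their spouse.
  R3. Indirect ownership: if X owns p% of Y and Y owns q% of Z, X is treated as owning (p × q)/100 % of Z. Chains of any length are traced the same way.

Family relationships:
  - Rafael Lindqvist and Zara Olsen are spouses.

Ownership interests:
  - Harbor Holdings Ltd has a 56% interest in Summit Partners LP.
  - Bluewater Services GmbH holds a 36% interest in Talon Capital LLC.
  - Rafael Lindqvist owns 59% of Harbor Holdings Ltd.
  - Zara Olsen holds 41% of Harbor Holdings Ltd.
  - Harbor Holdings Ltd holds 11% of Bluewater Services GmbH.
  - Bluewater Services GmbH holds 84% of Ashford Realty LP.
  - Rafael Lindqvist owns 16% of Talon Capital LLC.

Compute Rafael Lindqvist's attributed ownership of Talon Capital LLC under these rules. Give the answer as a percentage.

19.96%

By spousal attribution (R2), Rafael Lindqvist is treated as also owning Zara Olsen's interest in Harbor Holdings Ltd, giving 59% + 41% = 100%.
Chain via Harbor Holdings Ltd → Bluewater Services GmbH (R3): 100% × 11% × 36% = 3.96% of Talon Capital LLC.
Direct interest in Talon Capital LLC: 16%.
Aggregating (R1): 3.96% + 16% = 19.96%.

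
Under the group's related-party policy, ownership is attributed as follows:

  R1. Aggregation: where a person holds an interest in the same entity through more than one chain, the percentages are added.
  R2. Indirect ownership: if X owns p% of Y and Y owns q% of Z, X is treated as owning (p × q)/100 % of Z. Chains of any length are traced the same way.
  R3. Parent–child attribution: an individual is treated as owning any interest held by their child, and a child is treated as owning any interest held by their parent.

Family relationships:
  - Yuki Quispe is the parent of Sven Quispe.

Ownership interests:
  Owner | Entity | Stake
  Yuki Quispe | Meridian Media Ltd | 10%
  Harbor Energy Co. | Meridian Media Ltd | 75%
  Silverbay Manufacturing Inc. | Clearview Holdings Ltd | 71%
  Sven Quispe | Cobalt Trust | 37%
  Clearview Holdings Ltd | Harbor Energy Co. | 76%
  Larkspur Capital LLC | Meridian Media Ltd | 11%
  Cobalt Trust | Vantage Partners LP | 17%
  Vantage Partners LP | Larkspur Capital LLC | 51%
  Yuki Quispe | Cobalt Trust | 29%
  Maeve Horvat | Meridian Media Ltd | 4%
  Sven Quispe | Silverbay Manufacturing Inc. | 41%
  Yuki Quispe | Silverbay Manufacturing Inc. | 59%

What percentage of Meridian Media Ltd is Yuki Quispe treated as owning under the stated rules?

51.099442%

By parent–child attribution (R3), Yuki Quispe is treated as also owning Sven Quispe's interest in Silverbay Manufacturing Inc, giving 59% + 41% = 100%.
By parent–child attribution (R3), Yuki Quispe is treated as also owning Sven Quispe's interest in Cobalt Trust, giving 29% + 37% = 66%.
Chain via Silverbay Manufacturing Inc. → Clearview Holdings Ltd → Harbor Energy Co. (R2): 100% × 71% × 76% × 75% = 40.47% of Meridian Media Ltd.
Chain via Cobalt Trust → Vantage Partners LP → Larkspur Capital LLC (R2): 66% × 17% × 51% × 11% = 0.629442% of Meridian Media Ltd.
Direct interest in Meridian Media Ltd: 10%.
Aggregating (R1): 40.47% + 0.629442% + 10% = 51.099442%.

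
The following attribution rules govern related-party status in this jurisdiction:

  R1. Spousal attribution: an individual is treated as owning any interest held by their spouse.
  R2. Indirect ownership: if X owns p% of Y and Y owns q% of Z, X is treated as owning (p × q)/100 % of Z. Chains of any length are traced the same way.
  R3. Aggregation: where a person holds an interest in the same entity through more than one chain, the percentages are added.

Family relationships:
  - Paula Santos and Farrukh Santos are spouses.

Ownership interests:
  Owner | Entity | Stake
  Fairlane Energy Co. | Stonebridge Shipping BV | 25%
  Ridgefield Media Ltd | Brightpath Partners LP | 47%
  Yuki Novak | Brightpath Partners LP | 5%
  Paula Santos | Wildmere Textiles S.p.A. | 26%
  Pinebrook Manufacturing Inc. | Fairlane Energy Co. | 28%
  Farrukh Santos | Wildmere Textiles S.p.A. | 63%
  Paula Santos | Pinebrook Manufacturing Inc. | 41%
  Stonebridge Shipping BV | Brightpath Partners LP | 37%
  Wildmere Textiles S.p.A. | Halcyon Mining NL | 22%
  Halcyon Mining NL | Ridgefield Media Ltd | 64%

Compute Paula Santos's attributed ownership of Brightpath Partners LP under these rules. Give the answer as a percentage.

6.951564%

By spousal attribution (R1), Paula Santos is treated as also owning Farrukh Santos's interest in Wildmere Textiles S.p.A, giving 26% + 63% = 89%.
Chain via Wildmere Textiles S.p.A. → Halcyon Mining NL → Ridgefield Media Ltd (R2): 89% × 22% × 64% × 47% = 5.889664% of Brightpath Partners LP.
Chain via Pinebrook Manufacturing Inc. → Fairlane Energy Co. → Stonebridge Shipping BV (R2): 41% × 28% × 25% × 37% = 1.0619% of Brightpath Partners LP.
Aggregating (R3): 5.889664% + 1.0619% = 6.951564%.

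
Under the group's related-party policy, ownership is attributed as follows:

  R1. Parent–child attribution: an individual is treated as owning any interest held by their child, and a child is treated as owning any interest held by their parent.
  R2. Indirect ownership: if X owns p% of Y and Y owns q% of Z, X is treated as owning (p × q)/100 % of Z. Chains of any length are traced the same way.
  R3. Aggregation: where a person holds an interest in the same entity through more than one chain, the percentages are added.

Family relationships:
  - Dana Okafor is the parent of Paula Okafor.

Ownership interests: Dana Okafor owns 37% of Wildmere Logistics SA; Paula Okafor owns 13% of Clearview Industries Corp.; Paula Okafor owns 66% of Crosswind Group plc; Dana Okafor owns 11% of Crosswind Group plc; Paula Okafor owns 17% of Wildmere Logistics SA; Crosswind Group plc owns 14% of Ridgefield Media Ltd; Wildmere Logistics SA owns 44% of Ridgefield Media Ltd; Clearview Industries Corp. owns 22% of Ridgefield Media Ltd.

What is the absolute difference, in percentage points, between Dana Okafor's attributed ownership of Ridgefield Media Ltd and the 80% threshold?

By parent–child attribution (R1), Dana Okafor is treated as also owning Paula Okafor's interest in Crosswind Group plc, giving 11% + 66% = 77%.
By parent–child attribution (R1), Dana Okafor is treated as also owning Paula Okafor's interest in Wildmere Logistics SA, giving 37% + 17% = 54%.
By parent–child attribution (R1), Dana Okafor is treated as owning Paula Okafor's 13% interest in Clearview Industries Corp.
Chain via Crosswind Group plc (R2): 77% × 14% = 10.78% of Ridgefield Media Ltd.
Chain via Wildmere Logistics SA (R2): 54% × 44% = 23.76% of Ridgefield Media Ltd.
Chain via Clearview Industries Corp. (R2): 13% × 22% = 2.86% of Ridgefield Media Ltd.
Aggregating (R3): 10.78% + 23.76% + 2.86% = 37.4%.
37.4% falls short of the 80% threshold by 42.6 percentage points.

42.6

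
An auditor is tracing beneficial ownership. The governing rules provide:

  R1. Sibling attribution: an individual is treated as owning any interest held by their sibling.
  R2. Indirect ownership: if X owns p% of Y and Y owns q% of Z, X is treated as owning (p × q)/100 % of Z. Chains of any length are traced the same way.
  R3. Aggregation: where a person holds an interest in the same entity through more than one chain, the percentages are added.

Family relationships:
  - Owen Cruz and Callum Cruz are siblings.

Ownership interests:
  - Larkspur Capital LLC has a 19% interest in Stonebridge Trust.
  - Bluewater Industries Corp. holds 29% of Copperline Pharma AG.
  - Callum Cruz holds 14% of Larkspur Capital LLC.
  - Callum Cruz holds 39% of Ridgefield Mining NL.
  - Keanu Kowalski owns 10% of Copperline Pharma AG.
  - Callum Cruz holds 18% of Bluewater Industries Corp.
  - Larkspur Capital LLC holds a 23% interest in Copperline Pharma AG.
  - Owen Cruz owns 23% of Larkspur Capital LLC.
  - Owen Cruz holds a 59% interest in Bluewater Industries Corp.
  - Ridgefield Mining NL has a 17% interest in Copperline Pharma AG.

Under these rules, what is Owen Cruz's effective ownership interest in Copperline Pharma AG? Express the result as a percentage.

By sibling attribution (R1), Owen Cruz is treated as also owning Callum Cruz's interest in Bluewater Industries Corp, giving 59% + 18% = 77%.
By sibling attribution (R1), Owen Cruz is treated as also owning Callum Cruz's interest in Larkspur Capital LLC, giving 23% + 14% = 37%.
By sibling attribution (R1), Owen Cruz is treated as owning Callum Cruz's 39% interest in Ridgefield Mining NL.
Chain via Bluewater Industries Corp. (R2): 77% × 29% = 22.33% of Copperline Pharma AG.
Chain via Larkspur Capital LLC (R2): 37% × 23% = 8.51% of Copperline Pharma AG.
Chain via Ridgefield Mining NL (R2): 39% × 17% = 6.63% of Copperline Pharma AG.
Aggregating (R3): 22.33% + 8.51% + 6.63% = 37.47%.

37.47%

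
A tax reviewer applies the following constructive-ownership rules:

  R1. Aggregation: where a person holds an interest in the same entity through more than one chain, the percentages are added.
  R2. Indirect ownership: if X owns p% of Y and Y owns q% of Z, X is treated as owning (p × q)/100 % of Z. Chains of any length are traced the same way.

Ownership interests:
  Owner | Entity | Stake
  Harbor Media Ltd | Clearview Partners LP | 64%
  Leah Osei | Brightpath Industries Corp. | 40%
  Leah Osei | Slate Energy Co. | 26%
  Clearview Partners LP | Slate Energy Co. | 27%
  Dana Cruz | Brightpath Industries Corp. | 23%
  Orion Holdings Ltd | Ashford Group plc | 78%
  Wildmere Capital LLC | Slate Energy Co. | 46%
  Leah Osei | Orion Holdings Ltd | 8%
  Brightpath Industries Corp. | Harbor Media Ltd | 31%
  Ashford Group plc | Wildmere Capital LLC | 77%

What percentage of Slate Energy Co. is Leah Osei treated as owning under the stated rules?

Chain via Brightpath Industries Corp. → Harbor Media Ltd → Clearview Partners LP (R2): 40% × 31% × 64% × 27% = 2.14272% of Slate Energy Co.
Chain via Orion Holdings Ltd → Ashford Group plc → Wildmere Capital LLC (R2): 8% × 78% × 77% × 46% = 2.210208% of Slate Energy Co.
Direct interest in Slate Energy Co: 26%.
Aggregating (R1): 2.14272% + 2.210208% + 26% = 30.352928%.

30.352928%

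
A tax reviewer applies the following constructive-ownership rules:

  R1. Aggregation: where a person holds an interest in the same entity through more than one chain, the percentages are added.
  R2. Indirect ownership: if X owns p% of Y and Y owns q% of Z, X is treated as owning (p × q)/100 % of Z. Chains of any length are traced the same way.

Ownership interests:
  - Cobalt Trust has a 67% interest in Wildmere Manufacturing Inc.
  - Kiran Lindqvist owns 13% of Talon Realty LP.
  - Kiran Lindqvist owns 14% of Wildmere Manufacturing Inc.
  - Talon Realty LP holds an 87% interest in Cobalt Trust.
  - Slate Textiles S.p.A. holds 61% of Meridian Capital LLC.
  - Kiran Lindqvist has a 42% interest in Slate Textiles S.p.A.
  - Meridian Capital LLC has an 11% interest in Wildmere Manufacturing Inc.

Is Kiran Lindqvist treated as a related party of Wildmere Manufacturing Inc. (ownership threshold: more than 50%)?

No

Chain via Slate Textiles S.p.A. → Meridian Capital LLC (R2): 42% × 61% × 11% = 2.8182% of Wildmere Manufacturing Inc.
Chain via Talon Realty LP → Cobalt Trust (R2): 13% × 87% × 67% = 7.5777% of Wildmere Manufacturing Inc.
Direct interest in Wildmere Manufacturing Inc: 14%.
Aggregating (R1): 2.8182% + 7.5777% + 14% = 24.3959%.
24.3959% does not exceed the 50% threshold, so Kiran is not a related party to Wildmere Manufacturing Inc.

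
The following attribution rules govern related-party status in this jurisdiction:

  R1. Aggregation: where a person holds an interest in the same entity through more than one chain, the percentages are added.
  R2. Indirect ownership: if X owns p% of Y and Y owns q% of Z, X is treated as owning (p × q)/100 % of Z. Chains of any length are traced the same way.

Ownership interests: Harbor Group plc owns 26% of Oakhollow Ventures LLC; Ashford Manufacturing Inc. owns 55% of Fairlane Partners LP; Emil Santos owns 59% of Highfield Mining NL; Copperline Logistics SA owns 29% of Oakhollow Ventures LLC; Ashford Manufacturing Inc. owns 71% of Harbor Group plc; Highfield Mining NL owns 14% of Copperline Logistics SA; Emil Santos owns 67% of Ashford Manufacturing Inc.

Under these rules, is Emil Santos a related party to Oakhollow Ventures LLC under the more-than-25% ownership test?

Chain via Ashford Manufacturing Inc. → Harbor Group plc (R2): 67% × 71% × 26% = 12.3682% of Oakhollow Ventures LLC.
Chain via Highfield Mining NL → Copperline Logistics SA (R2): 59% × 14% × 29% = 2.3954% of Oakhollow Ventures LLC.
Aggregating (R1): 12.3682% + 2.3954% = 14.7636%.
14.7636% does not exceed the 25% threshold, so Emil is not a related party to Oakhollow Ventures LLC.

No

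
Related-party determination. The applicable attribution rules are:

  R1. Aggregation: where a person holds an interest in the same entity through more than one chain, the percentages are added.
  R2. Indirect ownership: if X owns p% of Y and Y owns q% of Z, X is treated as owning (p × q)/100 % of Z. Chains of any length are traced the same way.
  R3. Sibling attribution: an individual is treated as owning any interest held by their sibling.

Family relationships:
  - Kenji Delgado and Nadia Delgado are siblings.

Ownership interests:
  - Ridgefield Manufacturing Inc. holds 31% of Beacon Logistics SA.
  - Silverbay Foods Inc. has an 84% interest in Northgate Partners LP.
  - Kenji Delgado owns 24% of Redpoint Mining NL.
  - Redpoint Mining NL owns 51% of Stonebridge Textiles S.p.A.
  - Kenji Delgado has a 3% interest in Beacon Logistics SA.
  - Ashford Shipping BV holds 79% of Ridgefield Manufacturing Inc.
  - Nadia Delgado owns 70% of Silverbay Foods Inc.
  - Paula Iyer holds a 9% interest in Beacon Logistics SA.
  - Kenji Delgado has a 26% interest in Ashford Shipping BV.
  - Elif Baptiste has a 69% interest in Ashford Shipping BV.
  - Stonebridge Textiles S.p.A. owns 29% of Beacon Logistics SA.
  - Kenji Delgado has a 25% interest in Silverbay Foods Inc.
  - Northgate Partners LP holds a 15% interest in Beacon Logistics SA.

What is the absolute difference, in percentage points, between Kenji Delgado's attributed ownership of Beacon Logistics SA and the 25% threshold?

By sibling attribution (R3), Kenji Delgado is treated as also owning Nadia Delgado's interest in Silverbay Foods Inc, giving 25% + 70% = 95%.
Chain via Redpoint Mining NL → Stonebridge Textiles S.p.A. (R2): 24% × 51% × 29% = 3.5496% of Beacon Logistics SA.
Chain via Ashford Shipping BV → Ridgefield Manufacturing Inc. (R2): 26% × 79% × 31% = 6.3674% of Beacon Logistics SA.
Chain via Silverbay Foods Inc. → Northgate Partners LP (R2): 95% × 84% × 15% = 11.97% of Beacon Logistics SA.
Direct interest in Beacon Logistics SA: 3%.
Aggregating (R1): 3.5496% + 6.3674% + 11.97% + 3% = 24.887%.
24.887% falls short of the 25% threshold by 0.113 percentage points.

0.113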